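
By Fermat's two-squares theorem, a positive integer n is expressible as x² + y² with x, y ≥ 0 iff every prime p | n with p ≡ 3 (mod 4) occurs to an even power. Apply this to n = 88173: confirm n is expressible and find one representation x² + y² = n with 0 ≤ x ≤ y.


Step 1: Factor n = 88173 = 3^2 · 97 · 101.
Step 2: Check the mod-4 condition on each prime factor: 3 ≡ 3 (mod 4), exponent 2 (must be even); 97 ≡ 1 (mod 4), exponent 1; 101 ≡ 1 (mod 4), exponent 1.
All primes ≡ 3 (mod 4) appear to even exponent (or don't appear), so by the two-squares theorem n IS expressible as a sum of two squares.
Step 3: Build a representation. Group n = k² · m with k = 3 and m = 97 · 101 = 9797 (a product of primes ≡ 1 (mod 4)); a representation of m scales to one of n via (k·x)² + (k·y)² = k²(x² + y²). Each prime p ≡ 1 (mod 4) is itself a sum of two squares; find a² by testing p − a² for a perfect square:
  97: 97 − 1² = 96, 97 − 2² = 93, 97 − 3² = 88, 97 − 4² = 81 = 9² ⇒ 97 = 4² + 9².
  101: 101 − 1² = 100 = 10² ⇒ 101 = 1² + 10².
  Combine using the Brahmagupta–Fibonacci identity (a² + b²)(c² + d²) = (ac − bd)² + (ad + bc)² = (ac + bd)² + (ad − bc)²:
  97 · 101 = 9797: from (4² + 9²)(1² + 10²), take (4·1 − 9·10, 4·10 + 9·1) = (4 − 90, 40 + 9) = (-86, 49); dropping signs (only squares matter) gives (86, 49); check 86² + 49² = 7396 + 2401 = 9797 ✓.
  Scale by k = 3: (3·86, 3·49) = (258, 147).
Step 4: Order so x ≤ y and verify: 147² + 258² = 21609 + 66564 = 88173 = n. ✓

n = 88173 = 147² + 258² (one valid representation with x ≤ y).


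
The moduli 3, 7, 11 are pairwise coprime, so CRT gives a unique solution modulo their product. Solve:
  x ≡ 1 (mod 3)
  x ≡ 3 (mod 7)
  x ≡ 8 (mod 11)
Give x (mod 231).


Moduli 3, 7, 11 are pairwise coprime; by CRT there is a unique solution modulo M = 3 · 7 · 11 = 231.
Solve pairwise, accumulating the modulus:
  Start with x ≡ 1 (mod 3).
  Combine with x ≡ 3 (mod 7): since gcd(3, 7) = 1, we get a unique residue mod 21.
    Write x = 1 + 3·t and substitute into x ≡ 3 (mod 7): 3·t ≡ 3 − 1 = 2 (mod 7).
    The inverse of 3 mod 7 is 5 (since 3·5 = 15 = 2·7 + 1), so t ≡ 5·2 = 10 ≡ 3 (mod 7).
    Then x = 1 + 3·3 = 10, valid modulo lcm(3, 7) = 21: x ≡ 10 (mod 21).
  Combine with x ≡ 8 (mod 11): since gcd(21, 11) = 1, we get a unique residue mod 231.
    Write x = 10 + 21·t and substitute into x ≡ 8 (mod 11): 21·t ≡ 8 − 10 = -2 (mod 11).
    Reduce coefficients mod 11: 10·t ≡ 9 (mod 11).
    The inverse of 10 mod 11 is 10 (since 10·10 = 100 = 9·11 + 1), so t ≡ 10·9 = 90 ≡ 2 (mod 11).
    Then x = 10 + 21·2 = 52, valid modulo lcm(21, 11) = 231: x ≡ 52 (mod 231).
Verify: 52 mod 3 = 1 ✓, 52 mod 7 = 3 ✓, 52 mod 11 = 8 ✓.

x ≡ 52 (mod 231).


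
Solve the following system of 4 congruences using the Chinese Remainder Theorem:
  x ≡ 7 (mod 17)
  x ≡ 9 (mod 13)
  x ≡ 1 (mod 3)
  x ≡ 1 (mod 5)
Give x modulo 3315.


Product of moduli M = 17 · 13 · 3 · 5 = 3315.
Merge one congruence at a time:
  Start: x ≡ 7 (mod 17).
  Combine with x ≡ 9 (mod 13); new modulus lcm = 221.
    Write x = 7 + 17·t and substitute into x ≡ 9 (mod 13): 17·t ≡ 9 − 7 = 2 (mod 13).
    Reduce coefficients mod 13: 4·t ≡ 2 (mod 13).
    The inverse of 4 mod 13 is 10 (since 4·10 = 40 = 3·13 + 1), so t ≡ 10·2 = 20 ≡ 7 (mod 13).
    Then x = 7 + 17·7 = 126, valid modulo lcm(17, 13) = 221: x ≡ 126 (mod 221).
  Combine with x ≡ 1 (mod 3); new modulus lcm = 663.
    Write x = 126 + 221·t and substitute into x ≡ 1 (mod 3): 221·t ≡ 1 − 126 = -125 (mod 3).
    Reduce coefficients mod 3: 2·t ≡ 1 (mod 3).
    The inverse of 2 mod 3 is 2 (since 2·2 = 4 = 1·3 + 1), so t ≡ 2·1 = 2 ≡ 2 (mod 3).
    Then x = 126 + 221·2 = 568, valid modulo lcm(221, 3) = 663: x ≡ 568 (mod 663).
  Combine with x ≡ 1 (mod 5); new modulus lcm = 3315.
    Write x = 568 + 663·t and substitute into x ≡ 1 (mod 5): 663·t ≡ 1 − 568 = -567 (mod 5).
    Reduce coefficients mod 5: 3·t ≡ 3 (mod 5).
    The inverse of 3 mod 5 is 2 (since 3·2 = 6 = 1·5 + 1), so t ≡ 2·3 = 6 ≡ 1 (mod 5).
    Then x = 568 + 663·1 = 1231, valid modulo lcm(663, 5) = 3315: x ≡ 1231 (mod 3315).
Verify against each original: 1231 mod 17 = 7, 1231 mod 13 = 9, 1231 mod 3 = 1, 1231 mod 5 = 1.

x ≡ 1231 (mod 3315).


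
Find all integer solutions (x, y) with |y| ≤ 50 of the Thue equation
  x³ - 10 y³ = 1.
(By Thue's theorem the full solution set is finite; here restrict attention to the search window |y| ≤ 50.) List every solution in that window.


The equation is x³ - 10y³ = 1. For fixed y, x³ = 10·y³ + 1, so a solution requires the RHS to be a perfect cube.
Strategy: iterate y from -50 to 50, compute RHS = 10·y³ + 1, and check whether it is a (positive or negative) perfect cube.
Check small values of y:
  y = 0: RHS = 1 = (1)³ ⇒ x = 1 works.
  y = 1: RHS = 11 is not a perfect cube.
  y = -1: RHS = -9 is not a perfect cube.
  y = 2: RHS = 81 is not a perfect cube.
  y = -2: RHS = -79 is not a perfect cube.
  y = 3: RHS = 271 is not a perfect cube.
  y = -3: RHS = -269 is not a perfect cube.
Continuing the search up to |y| = 50 finds no further solutions beyond those listed.
Collected solutions: (1, 0).

Solutions (with |y| ≤ 50): (1, 0).


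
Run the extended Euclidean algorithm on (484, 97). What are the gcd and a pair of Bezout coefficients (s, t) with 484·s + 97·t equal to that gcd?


Euclidean algorithm on (484, 97) — divide until remainder is 0:
  484 = 4 · 97 + 96
  97 = 1 · 96 + 1
  96 = 96 · 1 + 0
gcd(484, 97) = 1.
Track Bezout coefficients alongside the remainders: start with r₀ = 484 = a·1 + b·0 (s = 1, t = 0) and r₁ = 97 = a·0 + b·1 (s = 0, t = 1); each new remainder r_{k+1} = r_{k-1} − q_k·r_k inherits s_{k+1} = s_{k-1} − q_k·s_k, t_{k+1} = t_{k-1} − q_k·t_k, so r_k = a·s_k + b·t_k at every step:
  q = 4: r = 96, s = 1 − 4·0 = 1, t = 0 − 4·1 = -4  (check: 484·1 + 97·(-4) = 96)
  q = 1: r = 1, s = 0 − 1·1 = -1, t = 1 − 1·(-4) = 5  (check: 484·(-1) + 97·5 = 1)
The row with r = 1 (the gcd) gives the Bezout coefficients s = -1, t = 5.
Result: 484 · (-1) + 97 · (5) = 1.

gcd(484, 97) = 1; s = -1, t = 5 (check: 484·(-1) + 97·5 = 1).


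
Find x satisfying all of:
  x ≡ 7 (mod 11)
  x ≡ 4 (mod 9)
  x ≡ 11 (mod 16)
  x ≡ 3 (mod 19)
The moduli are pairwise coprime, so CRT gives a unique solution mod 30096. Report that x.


Product of moduli M = 11 · 9 · 16 · 19 = 30096.
Merge one congruence at a time:
  Start: x ≡ 7 (mod 11).
  Combine with x ≡ 4 (mod 9); new modulus lcm = 99.
    Write x = 7 + 11·t and substitute into x ≡ 4 (mod 9): 11·t ≡ 4 − 7 = -3 (mod 9).
    Reduce coefficients mod 9: 2·t ≡ 6 (mod 9).
    The inverse of 2 mod 9 is 5 (since 2·5 = 10 = 1·9 + 1), so t ≡ 5·6 = 30 ≡ 3 (mod 9).
    Then x = 7 + 11·3 = 40, valid modulo lcm(11, 9) = 99: x ≡ 40 (mod 99).
  Combine with x ≡ 11 (mod 16); new modulus lcm = 1584.
    Write x = 40 + 99·t and substitute into x ≡ 11 (mod 16): 99·t ≡ 11 − 40 = -29 (mod 16).
    Reduce coefficients mod 16: 3·t ≡ 3 (mod 16).
    The inverse of 3 mod 16 is 11 (since 3·11 = 33 = 2·16 + 1), so t ≡ 11·3 = 33 ≡ 1 (mod 16).
    Then x = 40 + 99·1 = 139, valid modulo lcm(99, 16) = 1584: x ≡ 139 (mod 1584).
  Combine with x ≡ 3 (mod 19); new modulus lcm = 30096.
    Write x = 139 + 1584·t and substitute into x ≡ 3 (mod 19): 1584·t ≡ 3 − 139 = -136 (mod 19).
    Reduce coefficients mod 19: 7·t ≡ 16 (mod 19).
    The inverse of 7 mod 19 is 11 (since 7·11 = 77 = 4·19 + 1), so t ≡ 11·16 = 176 ≡ 5 (mod 19).
    Then x = 139 + 1584·5 = 8059, valid modulo lcm(1584, 19) = 30096: x ≡ 8059 (mod 30096).
Verify against each original: 8059 mod 11 = 7, 8059 mod 9 = 4, 8059 mod 16 = 11, 8059 mod 19 = 3.

x ≡ 8059 (mod 30096).


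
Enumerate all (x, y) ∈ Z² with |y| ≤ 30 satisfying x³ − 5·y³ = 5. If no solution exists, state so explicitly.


The equation is x³ - 5y³ = 5. For fixed y, x³ = 5·y³ + 5, so a solution requires the RHS to be a perfect cube.
Strategy: iterate y from -30 to 30, compute RHS = 5·y³ + 5, and check whether it is a (positive or negative) perfect cube.
Check small values of y:
  y = 0: RHS = 5 is not a perfect cube.
  y = 1: RHS = 10 is not a perfect cube.
  y = -1: RHS = 0 = (0)³ ⇒ x = 0 works.
  y = 2: RHS = 45 is not a perfect cube.
  y = -2: RHS = -35 is not a perfect cube.
  y = 3: RHS = 140 is not a perfect cube.
  y = -3: RHS = -130 is not a perfect cube.
Continuing the search up to |y| = 30 finds no further solutions beyond those listed.
Collected solutions: (0, -1).

Solutions (with |y| ≤ 30): (0, -1).


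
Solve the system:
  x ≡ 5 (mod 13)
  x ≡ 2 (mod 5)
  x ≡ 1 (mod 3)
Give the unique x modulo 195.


Moduli 13, 5, 3 are pairwise coprime; by CRT there is a unique solution modulo M = 13 · 5 · 3 = 195.
Solve pairwise, accumulating the modulus:
  Start with x ≡ 5 (mod 13).
  Combine with x ≡ 2 (mod 5): since gcd(13, 5) = 1, we get a unique residue mod 65.
    Write x = 5 + 13·t and substitute into x ≡ 2 (mod 5): 13·t ≡ 2 − 5 = -3 (mod 5).
    Reduce coefficients mod 5: 3·t ≡ 2 (mod 5).
    The inverse of 3 mod 5 is 2 (since 3·2 = 6 = 1·5 + 1), so t ≡ 2·2 = 4 ≡ 4 (mod 5).
    Then x = 5 + 13·4 = 57, valid modulo lcm(13, 5) = 65: x ≡ 57 (mod 65).
  Combine with x ≡ 1 (mod 3): since gcd(65, 3) = 1, we get a unique residue mod 195.
    Write x = 57 + 65·t and substitute into x ≡ 1 (mod 3): 65·t ≡ 1 − 57 = -56 (mod 3).
    Reduce coefficients mod 3: 2·t ≡ 1 (mod 3).
    The inverse of 2 mod 3 is 2 (since 2·2 = 4 = 1·3 + 1), so t ≡ 2·1 = 2 ≡ 2 (mod 3).
    Then x = 57 + 65·2 = 187, valid modulo lcm(65, 3) = 195: x ≡ 187 (mod 195).
Verify: 187 mod 13 = 5 ✓, 187 mod 5 = 2 ✓, 187 mod 3 = 1 ✓.

x ≡ 187 (mod 195).


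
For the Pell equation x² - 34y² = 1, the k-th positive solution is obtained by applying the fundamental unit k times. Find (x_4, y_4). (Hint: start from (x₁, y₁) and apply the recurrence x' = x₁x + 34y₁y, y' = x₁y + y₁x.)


Step 1: Find the fundamental solution (x₁, y₁) of x² - 34y² = 1.
  Expand √34 as a continued fraction. a₀ = ⌊√34⌋ = 5; iterate m_{k+1} = d_k·a_k − m_k, d_{k+1} = (34 − m_{k+1}²)/d_k, a_{k+1} = ⌊(a₀ + m_{k+1})/d_{k+1}⌋ (starting m₀ = 0, d₀ = 1), with convergents p_k = a_k·p_{k-1} + p_{k-2}, q_k = a_k·q_{k-1} + q_{k-2} (p₋₁ = 1, q₋₁ = 0):
  k = 0: a₀ = 5; p₀/q₀ = 5/1; p₀² − 34·q₀² = 25 − 34 = -9.
  k = 1: m = 5, d = 9, a = ⌊(5 + 5)/9⌋ = 1; p/q = (1·5 + 1)/(1·1 + 0) = 6/1; p² − 34·q² = 36 − 34 = 2.
  k = 2: m = 4, d = 2, a = ⌊(5 + 4)/2⌋ = 4; p/q = (4·6 + 5)/(4·1 + 1) = 29/5; p² − 34·q² = 841 − 850 = -9.
  k = 3: m = 4, d = 9, a = ⌊(5 + 4)/9⌋ = 1; p/q = (1·29 + 6)/(1·5 + 1) = 35/6; p² − 34·q² = 1225 − 1224 = 1.
  The first convergent with p² − 34·q² = 1 gives the fundamental solution (x₁, y₁) = (35, 6).
Step 2: Apply the recurrence (x_{n+1}, y_{n+1}) = (x₁x_n + 34y₁y_n, x₁y_n + y₁x_n) repeatedly.
  From (x_1, y_1) = (35, 6): x_2 = 35·35 + 34·6·6 = 2449; y_2 = 35·6 + 6·35 = 420.
  From (x_2, y_2) = (2449, 420): x_3 = 35·2449 + 34·6·420 = 171395; y_3 = 35·420 + 6·2449 = 29394.
  From (x_3, y_3) = (171395, 29394): x_4 = 35·171395 + 34·6·29394 = 11995201; y_4 = 35·29394 + 6·171395 = 2057160.
Step 3: Verify x_4² - 34·y_4² = 143884847030401 - 143884847030400 = 1 (should be 1). ✓

(x_1, y_1) = (35, 6); (x_4, y_4) = (11995201, 2057160).


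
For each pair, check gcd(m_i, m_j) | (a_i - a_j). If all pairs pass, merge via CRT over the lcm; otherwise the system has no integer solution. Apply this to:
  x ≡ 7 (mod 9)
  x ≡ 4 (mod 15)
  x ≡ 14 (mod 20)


Moduli 9, 15, 20 are not pairwise coprime, so CRT works modulo lcm(m_i) when all pairwise compatibility conditions hold.
Pairwise compatibility: gcd(m_i, m_j) must divide a_i - a_j for every pair.
Merge one congruence at a time:
  Start: x ≡ 7 (mod 9).
  Combine with x ≡ 4 (mod 15): gcd(9, 15) = 3; 4 - 7 = -3, which IS divisible by 3, so compatible.
    Write x = 7 + 9·t and substitute into x ≡ 4 (mod 15): 9·t ≡ 4 − 7 = -3 (mod 15).
    Divide the congruence (and modulus) by g = 3: 3·t ≡ -1 (mod 5).
    Reduce coefficients mod 5: 3·t ≡ 4 (mod 5).
    The inverse of 3 mod 5 is 2 (since 3·2 = 6 = 1·5 + 1), so t ≡ 2·4 = 8 ≡ 3 (mod 5).
    Then x = 7 + 9·3 = 34, valid modulo lcm(9, 15) = 45: x ≡ 34 (mod 45).
  Combine with x ≡ 14 (mod 20): gcd(45, 20) = 5; 14 - 34 = -20, which IS divisible by 5, so compatible.
    Write x = 34 + 45·t and substitute into x ≡ 14 (mod 20): 45·t ≡ 14 − 34 = -20 (mod 20).
    Divide the congruence (and modulus) by g = 5: 9·t ≡ -4 (mod 4).
    Reduce coefficients mod 4: 1·t ≡ 0 (mod 4).
    So t ≡ 0 (mod 4).
    Then x = 34 + 45·0 = 34, valid modulo lcm(45, 20) = 180: x ≡ 34 (mod 180).
Verify: 34 mod 9 = 7, 34 mod 15 = 4, 34 mod 20 = 14.

x ≡ 34 (mod 180).


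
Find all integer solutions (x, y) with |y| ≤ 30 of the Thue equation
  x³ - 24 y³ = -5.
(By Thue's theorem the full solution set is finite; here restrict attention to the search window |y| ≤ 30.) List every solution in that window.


The equation is x³ - 24y³ = -5. For fixed y, x³ = 24·y³ − 5, so a solution requires the RHS to be a perfect cube.
Strategy: iterate y from -30 to 30, compute RHS = 24·y³ − 5, and check whether it is a (positive or negative) perfect cube.
Check small values of y:
  y = 0: RHS = -5 is not a perfect cube.
  y = 1: RHS = 19 is not a perfect cube.
  y = -1: RHS = -29 is not a perfect cube.
  y = 2: RHS = 187 is not a perfect cube.
  y = -2: RHS = -197 is not a perfect cube.
  y = 3: RHS = 643 is not a perfect cube.
  y = -3: RHS = -653 is not a perfect cube.
Continuing the search up to |y| = 30 finds no solutions either.
No (x, y) in the scanned range satisfies the equation.

No integer solutions with |y| ≤ 30.


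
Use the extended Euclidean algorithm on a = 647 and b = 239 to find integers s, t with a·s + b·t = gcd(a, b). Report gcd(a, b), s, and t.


Euclidean algorithm on (647, 239) — divide until remainder is 0:
  647 = 2 · 239 + 169
  239 = 1 · 169 + 70
  169 = 2 · 70 + 29
  70 = 2 · 29 + 12
  29 = 2 · 12 + 5
  12 = 2 · 5 + 2
  5 = 2 · 2 + 1
  2 = 2 · 1 + 0
gcd(647, 239) = 1.
Track Bezout coefficients alongside the remainders: start with r₀ = 647 = a·1 + b·0 (s = 1, t = 0) and r₁ = 239 = a·0 + b·1 (s = 0, t = 1); each new remainder r_{k+1} = r_{k-1} − q_k·r_k inherits s_{k+1} = s_{k-1} − q_k·s_k, t_{k+1} = t_{k-1} − q_k·t_k, so r_k = a·s_k + b·t_k at every step:
  q = 2: r = 169, s = 1 − 2·0 = 1, t = 0 − 2·1 = -2  (check: 647·1 + 239·(-2) = 169)
  q = 1: r = 70, s = 0 − 1·1 = -1, t = 1 − 1·(-2) = 3  (check: 647·(-1) + 239·3 = 70)
  q = 2: r = 29, s = 1 − 2·(-1) = 3, t = -2 − 2·3 = -8  (check: 647·3 + 239·(-8) = 29)
  q = 2: r = 12, s = -1 − 2·3 = -7, t = 3 − 2·(-8) = 19  (check: 647·(-7) + 239·19 = 12)
  q = 2: r = 5, s = 3 − 2·(-7) = 17, t = -8 − 2·19 = -46  (check: 647·17 + 239·(-46) = 5)
  q = 2: r = 2, s = -7 − 2·17 = -41, t = 19 − 2·(-46) = 111  (check: 647·(-41) + 239·111 = 2)
  q = 2: r = 1, s = 17 − 2·(-41) = 99, t = -46 − 2·111 = -268  (check: 647·99 + 239·(-268) = 1)
The row with r = 1 (the gcd) gives the Bezout coefficients s = 99, t = -268.
Result: 647 · (99) + 239 · (-268) = 1.

gcd(647, 239) = 1; s = 99, t = -268 (check: 647·99 + 239·(-268) = 1).


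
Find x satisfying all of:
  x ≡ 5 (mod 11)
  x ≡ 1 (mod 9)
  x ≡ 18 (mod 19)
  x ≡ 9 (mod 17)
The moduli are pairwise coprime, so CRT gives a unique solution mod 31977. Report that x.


Product of moduli M = 11 · 9 · 19 · 17 = 31977.
Merge one congruence at a time:
  Start: x ≡ 5 (mod 11).
  Combine with x ≡ 1 (mod 9); new modulus lcm = 99.
    Write x = 5 + 11·t and substitute into x ≡ 1 (mod 9): 11·t ≡ 1 − 5 = -4 (mod 9).
    Reduce coefficients mod 9: 2·t ≡ 5 (mod 9).
    The inverse of 2 mod 9 is 5 (since 2·5 = 10 = 1·9 + 1), so t ≡ 5·5 = 25 ≡ 7 (mod 9).
    Then x = 5 + 11·7 = 82, valid modulo lcm(11, 9) = 99: x ≡ 82 (mod 99).
  Combine with x ≡ 18 (mod 19); new modulus lcm = 1881.
    Write x = 82 + 99·t and substitute into x ≡ 18 (mod 19): 99·t ≡ 18 − 82 = -64 (mod 19).
    Reduce coefficients mod 19: 4·t ≡ 12 (mod 19).
    The inverse of 4 mod 19 is 5 (since 4·5 = 20 = 1·19 + 1), so t ≡ 5·12 = 60 ≡ 3 (mod 19).
    Then x = 82 + 99·3 = 379, valid modulo lcm(99, 19) = 1881: x ≡ 379 (mod 1881).
  Combine with x ≡ 9 (mod 17); new modulus lcm = 31977.
    Write x = 379 + 1881·t and substitute into x ≡ 9 (mod 17): 1881·t ≡ 9 − 379 = -370 (mod 17).
    Reduce coefficients mod 17: 11·t ≡ 4 (mod 17).
    The inverse of 11 mod 17 is 14 (since 11·14 = 154 = 9·17 + 1), so t ≡ 14·4 = 56 ≡ 5 (mod 17).
    Then x = 379 + 1881·5 = 9784, valid modulo lcm(1881, 17) = 31977: x ≡ 9784 (mod 31977).
Verify against each original: 9784 mod 11 = 5, 9784 mod 9 = 1, 9784 mod 19 = 18, 9784 mod 17 = 9.

x ≡ 9784 (mod 31977).


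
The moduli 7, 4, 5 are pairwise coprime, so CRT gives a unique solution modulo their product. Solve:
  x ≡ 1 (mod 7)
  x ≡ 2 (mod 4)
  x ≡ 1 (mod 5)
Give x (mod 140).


Moduli 7, 4, 5 are pairwise coprime; by CRT there is a unique solution modulo M = 7 · 4 · 5 = 140.
Solve pairwise, accumulating the modulus:
  Start with x ≡ 1 (mod 7).
  Combine with x ≡ 2 (mod 4): since gcd(7, 4) = 1, we get a unique residue mod 28.
    Write x = 1 + 7·t and substitute into x ≡ 2 (mod 4): 7·t ≡ 2 − 1 = 1 (mod 4).
    Reduce coefficients mod 4: 3·t ≡ 1 (mod 4).
    The inverse of 3 mod 4 is 3 (since 3·3 = 9 = 2·4 + 1), so t ≡ 3·1 = 3 ≡ 3 (mod 4).
    Then x = 1 + 7·3 = 22, valid modulo lcm(7, 4) = 28: x ≡ 22 (mod 28).
  Combine with x ≡ 1 (mod 5): since gcd(28, 5) = 1, we get a unique residue mod 140.
    Write x = 22 + 28·t and substitute into x ≡ 1 (mod 5): 28·t ≡ 1 − 22 = -21 (mod 5).
    Reduce coefficients mod 5: 3·t ≡ 4 (mod 5).
    The inverse of 3 mod 5 is 2 (since 3·2 = 6 = 1·5 + 1), so t ≡ 2·4 = 8 ≡ 3 (mod 5).
    Then x = 22 + 28·3 = 106, valid modulo lcm(28, 5) = 140: x ≡ 106 (mod 140).
Verify: 106 mod 7 = 1 ✓, 106 mod 4 = 2 ✓, 106 mod 5 = 1 ✓.

x ≡ 106 (mod 140).


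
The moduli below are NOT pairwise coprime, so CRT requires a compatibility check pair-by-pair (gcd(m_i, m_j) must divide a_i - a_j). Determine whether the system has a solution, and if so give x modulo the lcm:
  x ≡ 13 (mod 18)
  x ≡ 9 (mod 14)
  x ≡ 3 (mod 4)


Moduli 18, 14, 4 are not pairwise coprime, so CRT works modulo lcm(m_i) when all pairwise compatibility conditions hold.
Pairwise compatibility: gcd(m_i, m_j) must divide a_i - a_j for every pair.
Merge one congruence at a time:
  Start: x ≡ 13 (mod 18).
  Combine with x ≡ 9 (mod 14): gcd(18, 14) = 2; 9 - 13 = -4, which IS divisible by 2, so compatible.
    Write x = 13 + 18·t and substitute into x ≡ 9 (mod 14): 18·t ≡ 9 − 13 = -4 (mod 14).
    Divide the congruence (and modulus) by g = 2: 9·t ≡ -2 (mod 7).
    Reduce coefficients mod 7: 2·t ≡ 5 (mod 7).
    The inverse of 2 mod 7 is 4 (since 2·4 = 8 = 1·7 + 1), so t ≡ 4·5 = 20 ≡ 6 (mod 7).
    Then x = 13 + 18·6 = 121, valid modulo lcm(18, 14) = 126: x ≡ 121 (mod 126).
  Combine with x ≡ 3 (mod 4): gcd(126, 4) = 2; 3 - 121 = -118, which IS divisible by 2, so compatible.
    Write x = 121 + 126·t and substitute into x ≡ 3 (mod 4): 126·t ≡ 3 − 121 = -118 (mod 4).
    Divide the congruence (and modulus) by g = 2: 63·t ≡ -59 (mod 2).
    Reduce coefficients mod 2: 1·t ≡ 1 (mod 2).
    So t ≡ 1 (mod 2).
    Then x = 121 + 126·1 = 247, valid modulo lcm(126, 4) = 252: x ≡ 247 (mod 252).
Verify: 247 mod 18 = 13, 247 mod 14 = 9, 247 mod 4 = 3.

x ≡ 247 (mod 252).


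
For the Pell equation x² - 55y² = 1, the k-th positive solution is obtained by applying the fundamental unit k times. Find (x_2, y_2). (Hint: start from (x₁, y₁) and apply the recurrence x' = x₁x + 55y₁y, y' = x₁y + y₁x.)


Step 1: Find the fundamental solution (x₁, y₁) of x² - 55y² = 1.
  Expand √55 as a continued fraction. a₀ = ⌊√55⌋ = 7; iterate m_{k+1} = d_k·a_k − m_k, d_{k+1} = (55 − m_{k+1}²)/d_k, a_{k+1} = ⌊(a₀ + m_{k+1})/d_{k+1}⌋ (starting m₀ = 0, d₀ = 1), with convergents p_k = a_k·p_{k-1} + p_{k-2}, q_k = a_k·q_{k-1} + q_{k-2} (p₋₁ = 1, q₋₁ = 0):
  k = 0: a₀ = 7; p₀/q₀ = 7/1; p₀² − 55·q₀² = 49 − 55 = -6.
  k = 1: m = 7, d = 6, a = ⌊(7 + 7)/6⌋ = 2; p/q = (2·7 + 1)/(2·1 + 0) = 15/2; p² − 55·q² = 225 − 220 = 5.
  k = 2: m = 5, d = 5, a = ⌊(7 + 5)/5⌋ = 2; p/q = (2·15 + 7)/(2·2 + 1) = 37/5; p² − 55·q² = 1369 − 1375 = -6.
  k = 3: m = 5, d = 6, a = ⌊(7 + 5)/6⌋ = 2; p/q = (2·37 + 15)/(2·5 + 2) = 89/12; p² − 55·q² = 7921 − 7920 = 1.
  The first convergent with p² − 55·q² = 1 gives the fundamental solution (x₁, y₁) = (89, 12).
Step 2: Apply the recurrence (x_{n+1}, y_{n+1}) = (x₁x_n + 55y₁y_n, x₁y_n + y₁x_n) repeatedly.
  From (x_1, y_1) = (89, 12): x_2 = 89·89 + 55·12·12 = 15841; y_2 = 89·12 + 12·89 = 2136.
Step 3: Verify x_2² - 55·y_2² = 250937281 - 250937280 = 1 (should be 1). ✓

(x_1, y_1) = (89, 12); (x_2, y_2) = (15841, 2136).


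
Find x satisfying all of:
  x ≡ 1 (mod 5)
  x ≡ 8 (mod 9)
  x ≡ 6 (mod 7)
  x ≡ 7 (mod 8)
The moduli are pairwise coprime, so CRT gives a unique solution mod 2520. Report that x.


Product of moduli M = 5 · 9 · 7 · 8 = 2520.
Merge one congruence at a time:
  Start: x ≡ 1 (mod 5).
  Combine with x ≡ 8 (mod 9); new modulus lcm = 45.
    Write x = 1 + 5·t and substitute into x ≡ 8 (mod 9): 5·t ≡ 8 − 1 = 7 (mod 9).
    The inverse of 5 mod 9 is 2 (since 5·2 = 10 = 1·9 + 1), so t ≡ 2·7 = 14 ≡ 5 (mod 9).
    Then x = 1 + 5·5 = 26, valid modulo lcm(5, 9) = 45: x ≡ 26 (mod 45).
  Combine with x ≡ 6 (mod 7); new modulus lcm = 315.
    Write x = 26 + 45·t and substitute into x ≡ 6 (mod 7): 45·t ≡ 6 − 26 = -20 (mod 7).
    Reduce coefficients mod 7: 3·t ≡ 1 (mod 7).
    The inverse of 3 mod 7 is 5 (since 3·5 = 15 = 2·7 + 1), so t ≡ 5·1 = 5 ≡ 5 (mod 7).
    Then x = 26 + 45·5 = 251, valid modulo lcm(45, 7) = 315: x ≡ 251 (mod 315).
  Combine with x ≡ 7 (mod 8); new modulus lcm = 2520.
    Write x = 251 + 315·t and substitute into x ≡ 7 (mod 8): 315·t ≡ 7 − 251 = -244 (mod 8).
    Reduce coefficients mod 8: 3·t ≡ 4 (mod 8).
    The inverse of 3 mod 8 is 3 (since 3·3 = 9 = 1·8 + 1), so t ≡ 3·4 = 12 ≡ 4 (mod 8).
    Then x = 251 + 315·4 = 1511, valid modulo lcm(315, 8) = 2520: x ≡ 1511 (mod 2520).
Verify against each original: 1511 mod 5 = 1, 1511 mod 9 = 8, 1511 mod 7 = 6, 1511 mod 8 = 7.

x ≡ 1511 (mod 2520).


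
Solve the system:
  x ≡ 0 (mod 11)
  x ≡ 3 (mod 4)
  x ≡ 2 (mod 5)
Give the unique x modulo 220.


Moduli 11, 4, 5 are pairwise coprime; by CRT there is a unique solution modulo M = 11 · 4 · 5 = 220.
Solve pairwise, accumulating the modulus:
  Start with x ≡ 0 (mod 11).
  Combine with x ≡ 3 (mod 4): since gcd(11, 4) = 1, we get a unique residue mod 44.
    Write x = 0 + 11·t and substitute into x ≡ 3 (mod 4): 11·t ≡ 3 − 0 = 3 (mod 4).
    Reduce coefficients mod 4: 3·t ≡ 3 (mod 4).
    The inverse of 3 mod 4 is 3 (since 3·3 = 9 = 2·4 + 1), so t ≡ 3·3 = 9 ≡ 1 (mod 4).
    Then x = 0 + 11·1 = 11, valid modulo lcm(11, 4) = 44: x ≡ 11 (mod 44).
  Combine with x ≡ 2 (mod 5): since gcd(44, 5) = 1, we get a unique residue mod 220.
    Write x = 11 + 44·t and substitute into x ≡ 2 (mod 5): 44·t ≡ 2 − 11 = -9 (mod 5).
    Reduce coefficients mod 5: 4·t ≡ 1 (mod 5).
    The inverse of 4 mod 5 is 4 (since 4·4 = 16 = 3·5 + 1), so t ≡ 4·1 = 4 ≡ 4 (mod 5).
    Then x = 11 + 44·4 = 187, valid modulo lcm(44, 5) = 220: x ≡ 187 (mod 220).
Verify: 187 mod 11 = 0 ✓, 187 mod 4 = 3 ✓, 187 mod 5 = 2 ✓.

x ≡ 187 (mod 220).


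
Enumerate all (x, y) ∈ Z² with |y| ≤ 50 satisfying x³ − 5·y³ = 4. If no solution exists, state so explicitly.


The equation is x³ - 5y³ = 4. For fixed y, x³ = 5·y³ + 4, so a solution requires the RHS to be a perfect cube.
Strategy: iterate y from -50 to 50, compute RHS = 5·y³ + 4, and check whether it is a (positive or negative) perfect cube.
Check small values of y:
  y = 0: RHS = 4 is not a perfect cube.
  y = 1: RHS = 9 is not a perfect cube.
  y = -1: RHS = -1 = (-1)³ ⇒ x = -1 works.
  y = 2: RHS = 44 is not a perfect cube.
  y = -2: RHS = -36 is not a perfect cube.
  y = 3: RHS = 139 is not a perfect cube.
  y = -3: RHS = -131 is not a perfect cube.
Continuing the search up to |y| = 50 finds no further solutions beyond those listed.
Collected solutions: (-1, -1).

Solutions (with |y| ≤ 50): (-1, -1).


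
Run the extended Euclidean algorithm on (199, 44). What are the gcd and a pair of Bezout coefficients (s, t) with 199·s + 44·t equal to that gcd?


Euclidean algorithm on (199, 44) — divide until remainder is 0:
  199 = 4 · 44 + 23
  44 = 1 · 23 + 21
  23 = 1 · 21 + 2
  21 = 10 · 2 + 1
  2 = 2 · 1 + 0
gcd(199, 44) = 1.
Track Bezout coefficients alongside the remainders: start with r₀ = 199 = a·1 + b·0 (s = 1, t = 0) and r₁ = 44 = a·0 + b·1 (s = 0, t = 1); each new remainder r_{k+1} = r_{k-1} − q_k·r_k inherits s_{k+1} = s_{k-1} − q_k·s_k, t_{k+1} = t_{k-1} − q_k·t_k, so r_k = a·s_k + b·t_k at every step:
  q = 4: r = 23, s = 1 − 4·0 = 1, t = 0 − 4·1 = -4  (check: 199·1 + 44·(-4) = 23)
  q = 1: r = 21, s = 0 − 1·1 = -1, t = 1 − 1·(-4) = 5  (check: 199·(-1) + 44·5 = 21)
  q = 1: r = 2, s = 1 − 1·(-1) = 2, t = -4 − 1·5 = -9  (check: 199·2 + 44·(-9) = 2)
  q = 10: r = 1, s = -1 − 10·2 = -21, t = 5 − 10·(-9) = 95  (check: 199·(-21) + 44·95 = 1)
The row with r = 1 (the gcd) gives the Bezout coefficients s = -21, t = 95.
Result: 199 · (-21) + 44 · (95) = 1.

gcd(199, 44) = 1; s = -21, t = 95 (check: 199·(-21) + 44·95 = 1).


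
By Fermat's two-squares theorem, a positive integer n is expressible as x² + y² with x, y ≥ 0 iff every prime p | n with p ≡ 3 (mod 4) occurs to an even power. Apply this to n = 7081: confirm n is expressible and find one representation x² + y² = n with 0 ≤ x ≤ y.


Step 1: Factor n = 7081 = 73 · 97.
Step 2: Check the mod-4 condition on each prime factor: 73 ≡ 1 (mod 4), exponent 1; 97 ≡ 1 (mod 4), exponent 1.
All primes ≡ 3 (mod 4) appear to even exponent (or don't appear), so by the two-squares theorem n IS expressible as a sum of two squares.
Step 3: Build a representation. Here n = 73 · 97 is a product of primes ≡ 1 (mod 4). Each prime p ≡ 1 (mod 4) is itself a sum of two squares; find a² by testing p − a² for a perfect square:
  73: 73 − 1² = 72, 73 − 2² = 69, 73 − 3² = 64 = 8² ⇒ 73 = 3² + 8².
  97: 97 − 1² = 96, 97 − 2² = 93, 97 − 3² = 88, 97 − 4² = 81 = 9² ⇒ 97 = 4² + 9².
  Combine using the Brahmagupta–Fibonacci identity (a² + b²)(c² + d²) = (ac − bd)² + (ad + bc)² = (ac + bd)² + (ad − bc)²:
  73 · 97 = 7081: from (3² + 8²)(4² + 9²), take (3·4 − 8·9, 3·9 + 8·4) = (12 − 72, 27 + 32) = (-60, 59); dropping signs (only squares matter) gives (60, 59); check 60² + 59² = 3600 + 3481 = 7081 ✓.
Step 4: Order so x ≤ y and verify: 59² + 60² = 3481 + 3600 = 7081 = n. ✓

n = 7081 = 59² + 60² (one valid representation with x ≤ y).


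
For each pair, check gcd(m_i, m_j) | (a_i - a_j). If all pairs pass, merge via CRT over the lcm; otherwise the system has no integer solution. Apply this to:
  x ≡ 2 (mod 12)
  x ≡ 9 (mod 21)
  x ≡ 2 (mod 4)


Moduli 12, 21, 4 are not pairwise coprime, so CRT works modulo lcm(m_i) when all pairwise compatibility conditions hold.
Pairwise compatibility: gcd(m_i, m_j) must divide a_i - a_j for every pair.
Merge one congruence at a time:
  Start: x ≡ 2 (mod 12).
  Combine with x ≡ 9 (mod 21): gcd(12, 21) = 3, and 9 - 2 = 7 is NOT divisible by 3.
    ⇒ system is inconsistent (no integer solution).

No solution (the system is inconsistent).


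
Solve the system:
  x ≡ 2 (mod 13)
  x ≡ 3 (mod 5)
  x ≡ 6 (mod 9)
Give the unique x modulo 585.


Moduli 13, 5, 9 are pairwise coprime; by CRT there is a unique solution modulo M = 13 · 5 · 9 = 585.
Solve pairwise, accumulating the modulus:
  Start with x ≡ 2 (mod 13).
  Combine with x ≡ 3 (mod 5): since gcd(13, 5) = 1, we get a unique residue mod 65.
    Write x = 2 + 13·t and substitute into x ≡ 3 (mod 5): 13·t ≡ 3 − 2 = 1 (mod 5).
    Reduce coefficients mod 5: 3·t ≡ 1 (mod 5).
    The inverse of 3 mod 5 is 2 (since 3·2 = 6 = 1·5 + 1), so t ≡ 2·1 = 2 ≡ 2 (mod 5).
    Then x = 2 + 13·2 = 28, valid modulo lcm(13, 5) = 65: x ≡ 28 (mod 65).
  Combine with x ≡ 6 (mod 9): since gcd(65, 9) = 1, we get a unique residue mod 585.
    Write x = 28 + 65·t and substitute into x ≡ 6 (mod 9): 65·t ≡ 6 − 28 = -22 (mod 9).
    Reduce coefficients mod 9: 2·t ≡ 5 (mod 9).
    The inverse of 2 mod 9 is 5 (since 2·5 = 10 = 1·9 + 1), so t ≡ 5·5 = 25 ≡ 7 (mod 9).
    Then x = 28 + 65·7 = 483, valid modulo lcm(65, 9) = 585: x ≡ 483 (mod 585).
Verify: 483 mod 13 = 2 ✓, 483 mod 5 = 3 ✓, 483 mod 9 = 6 ✓.

x ≡ 483 (mod 585).


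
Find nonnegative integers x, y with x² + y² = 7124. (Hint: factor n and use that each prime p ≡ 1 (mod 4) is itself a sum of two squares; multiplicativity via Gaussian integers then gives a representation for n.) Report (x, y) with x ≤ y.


Step 1: Factor n = 7124 = 2^2 · 13 · 137.
Step 2: Check the mod-4 condition on each prime factor: 2 = 2 (special); 13 ≡ 1 (mod 4), exponent 1; 137 ≡ 1 (mod 4), exponent 1.
All primes ≡ 3 (mod 4) appear to even exponent (or don't appear), so by the two-squares theorem n IS expressible as a sum of two squares.
Step 3: Build a representation. Group n = k² · m with k = 2 and m = 13 · 137 = 1781 (a product of primes ≡ 1 (mod 4)); a representation of m scales to one of n via (k·x)² + (k·y)² = k²(x² + y²). Each prime p ≡ 1 (mod 4) is itself a sum of two squares; find a² by testing p − a² for a perfect square:
  13: 13 − 1² = 12, 13 − 2² = 9 = 3² ⇒ 13 = 2² + 3².
  137: 137 − 1² = 136, 137 − 2² = 133, 137 − 3² = 128, 137 − 4² = 121 = 11² ⇒ 137 = 4² + 11².
  Combine using the Brahmagupta–Fibonacci identity (a² + b²)(c² + d²) = (ac − bd)² + (ad + bc)² = (ac + bd)² + (ad − bc)²:
  13 · 137 = 1781: from (2² + 3²)(4² + 11²), take (2·4 − 3·11, 2·11 + 3·4) = (8 − 33, 22 + 12) = (-25, 34); dropping signs (only squares matter) gives (25, 34); check 25² + 34² = 625 + 1156 = 1781 ✓.
  Scale by k = 2: (2·25, 2·34) = (50, 68).
Step 4: Order so x ≤ y and verify: 50² + 68² = 2500 + 4624 = 7124 = n. ✓

n = 7124 = 50² + 68² (one valid representation with x ≤ y).


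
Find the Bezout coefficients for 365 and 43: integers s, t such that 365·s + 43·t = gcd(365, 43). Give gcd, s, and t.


Euclidean algorithm on (365, 43) — divide until remainder is 0:
  365 = 8 · 43 + 21
  43 = 2 · 21 + 1
  21 = 21 · 1 + 0
gcd(365, 43) = 1.
Track Bezout coefficients alongside the remainders: start with r₀ = 365 = a·1 + b·0 (s = 1, t = 0) and r₁ = 43 = a·0 + b·1 (s = 0, t = 1); each new remainder r_{k+1} = r_{k-1} − q_k·r_k inherits s_{k+1} = s_{k-1} − q_k·s_k, t_{k+1} = t_{k-1} − q_k·t_k, so r_k = a·s_k + b·t_k at every step:
  q = 8: r = 21, s = 1 − 8·0 = 1, t = 0 − 8·1 = -8  (check: 365·1 + 43·(-8) = 21)
  q = 2: r = 1, s = 0 − 2·1 = -2, t = 1 − 2·(-8) = 17  (check: 365·(-2) + 43·17 = 1)
The row with r = 1 (the gcd) gives the Bezout coefficients s = -2, t = 17.
Result: 365 · (-2) + 43 · (17) = 1.

gcd(365, 43) = 1; s = -2, t = 17 (check: 365·(-2) + 43·17 = 1).


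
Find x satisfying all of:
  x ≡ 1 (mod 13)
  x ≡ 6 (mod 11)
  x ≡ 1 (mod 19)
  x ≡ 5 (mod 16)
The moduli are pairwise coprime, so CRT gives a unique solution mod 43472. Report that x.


Product of moduli M = 13 · 11 · 19 · 16 = 43472.
Merge one congruence at a time:
  Start: x ≡ 1 (mod 13).
  Combine with x ≡ 6 (mod 11); new modulus lcm = 143.
    Write x = 1 + 13·t and substitute into x ≡ 6 (mod 11): 13·t ≡ 6 − 1 = 5 (mod 11).
    Reduce coefficients mod 11: 2·t ≡ 5 (mod 11).
    The inverse of 2 mod 11 is 6 (since 2·6 = 12 = 1·11 + 1), so t ≡ 6·5 = 30 ≡ 8 (mod 11).
    Then x = 1 + 13·8 = 105, valid modulo lcm(13, 11) = 143: x ≡ 105 (mod 143).
  Combine with x ≡ 1 (mod 19); new modulus lcm = 2717.
    Write x = 105 + 143·t and substitute into x ≡ 1 (mod 19): 143·t ≡ 1 − 105 = -104 (mod 19).
    Reduce coefficients mod 19: 10·t ≡ 10 (mod 19).
    The inverse of 10 mod 19 is 2 (since 10·2 = 20 = 1·19 + 1), so t ≡ 2·10 = 20 ≡ 1 (mod 19).
    Then x = 105 + 143·1 = 248, valid modulo lcm(143, 19) = 2717: x ≡ 248 (mod 2717).
  Combine with x ≡ 5 (mod 16); new modulus lcm = 43472.
    Write x = 248 + 2717·t and substitute into x ≡ 5 (mod 16): 2717·t ≡ 5 − 248 = -243 (mod 16).
    Reduce coefficients mod 16: 13·t ≡ 13 (mod 16).
    The inverse of 13 mod 16 is 5 (since 13·5 = 65 = 4·16 + 1), so t ≡ 5·13 = 65 ≡ 1 (mod 16).
    Then x = 248 + 2717·1 = 2965, valid modulo lcm(2717, 16) = 43472: x ≡ 2965 (mod 43472).
Verify against each original: 2965 mod 13 = 1, 2965 mod 11 = 6, 2965 mod 19 = 1, 2965 mod 16 = 5.

x ≡ 2965 (mod 43472).


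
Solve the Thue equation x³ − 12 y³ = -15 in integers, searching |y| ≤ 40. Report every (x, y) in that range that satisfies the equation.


The equation is x³ - 12y³ = -15. For fixed y, x³ = 12·y³ − 15, so a solution requires the RHS to be a perfect cube.
Strategy: iterate y from -40 to 40, compute RHS = 12·y³ − 15, and check whether it is a (positive or negative) perfect cube.
Check small values of y:
  y = 0: RHS = -15 is not a perfect cube.
  y = 1: RHS = -3 is not a perfect cube.
  y = -1: RHS = -27 = (-3)³ ⇒ x = -3 works.
  y = 2: RHS = 81 is not a perfect cube.
  y = -2: RHS = -111 is not a perfect cube.
  y = 3: RHS = 309 is not a perfect cube.
  y = -3: RHS = -339 is not a perfect cube.
Continuing the search up to |y| = 40 finds no further solutions beyond those listed.
Collected solutions: (-3, -1).

Solutions (with |y| ≤ 40): (-3, -1).


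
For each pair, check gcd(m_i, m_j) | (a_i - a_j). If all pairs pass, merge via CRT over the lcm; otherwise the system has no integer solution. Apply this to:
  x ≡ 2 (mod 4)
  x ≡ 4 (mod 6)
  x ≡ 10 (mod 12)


Moduli 4, 6, 12 are not pairwise coprime, so CRT works modulo lcm(m_i) when all pairwise compatibility conditions hold.
Pairwise compatibility: gcd(m_i, m_j) must divide a_i - a_j for every pair.
Merge one congruence at a time:
  Start: x ≡ 2 (mod 4).
  Combine with x ≡ 4 (mod 6): gcd(4, 6) = 2; 4 - 2 = 2, which IS divisible by 2, so compatible.
    Write x = 2 + 4·t and substitute into x ≡ 4 (mod 6): 4·t ≡ 4 − 2 = 2 (mod 6).
    Divide the congruence (and modulus) by g = 2: 2·t ≡ 1 (mod 3).
    The inverse of 2 mod 3 is 2 (since 2·2 = 4 = 1·3 + 1), so t ≡ 2·1 = 2 ≡ 2 (mod 3).
    Then x = 2 + 4·2 = 10, valid modulo lcm(4, 6) = 12: x ≡ 10 (mod 12).
  Combine with x ≡ 10 (mod 12): gcd(12, 12) = 12; 10 - 10 = 0, which IS divisible by 12, so compatible.
    Write x = 10 + 12·t and substitute into x ≡ 10 (mod 12): 12·t ≡ 10 − 10 = 0 (mod 12).
    Divide the congruence (and modulus) by g = 12: 1·t ≡ 0 (mod 1).
    Modulo 1 every t works; take t = 0.
    Then x = 10 + 12·0 = 10, valid modulo lcm(12, 12) = 12: x ≡ 10 (mod 12).
Verify: 10 mod 4 = 2, 10 mod 6 = 4, 10 mod 12 = 10.

x ≡ 10 (mod 12).


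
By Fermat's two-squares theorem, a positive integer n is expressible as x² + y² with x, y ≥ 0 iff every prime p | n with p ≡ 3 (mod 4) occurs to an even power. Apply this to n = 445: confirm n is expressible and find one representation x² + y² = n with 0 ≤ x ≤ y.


Step 1: Factor n = 445 = 5 · 89.
Step 2: Check the mod-4 condition on each prime factor: 5 ≡ 1 (mod 4), exponent 1; 89 ≡ 1 (mod 4), exponent 1.
All primes ≡ 3 (mod 4) appear to even exponent (or don't appear), so by the two-squares theorem n IS expressible as a sum of two squares.
Step 3: Build a representation. Here n = 5 · 89 is a product of primes ≡ 1 (mod 4). Each prime p ≡ 1 (mod 4) is itself a sum of two squares; find a² by testing p − a² for a perfect square:
  5: 5 − 1² = 4 = 2² ⇒ 5 = 1² + 2².
  89: 89 − 1² = 88, 89 − 2² = 85, 89 − 3² = 80, 89 − 4² = 73, 89 − 5² = 64 = 8² ⇒ 89 = 5² + 8².
  Combine using the Brahmagupta–Fibonacci identity (a² + b²)(c² + d²) = (ac − bd)² + (ad + bc)² = (ac + bd)² + (ad − bc)²:
  5 · 89 = 445: from (1² + 2²)(5² + 8²), take (1·5 − 2·8, 1·8 + 2·5) = (5 − 16, 8 + 10) = (-11, 18); dropping signs (only squares matter) gives (11, 18); check 11² + 18² = 121 + 324 = 445 ✓.
Step 4: Order so x ≤ y and verify: 11² + 18² = 121 + 324 = 445 = n. ✓

n = 445 = 11² + 18² (one valid representation with x ≤ y).


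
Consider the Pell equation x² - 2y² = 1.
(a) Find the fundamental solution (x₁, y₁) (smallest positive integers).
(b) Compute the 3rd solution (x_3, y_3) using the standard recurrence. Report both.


Step 1: Find the fundamental solution (x₁, y₁) of x² - 2y² = 1.
  Expand √2 as a continued fraction. a₀ = ⌊√2⌋ = 1; iterate m_{k+1} = d_k·a_k − m_k, d_{k+1} = (2 − m_{k+1}²)/d_k, a_{k+1} = ⌊(a₀ + m_{k+1})/d_{k+1}⌋ (starting m₀ = 0, d₀ = 1), with convergents p_k = a_k·p_{k-1} + p_{k-2}, q_k = a_k·q_{k-1} + q_{k-2} (p₋₁ = 1, q₋₁ = 0):
  k = 0: a₀ = 1; p₀/q₀ = 1/1; p₀² − 2·q₀² = 1 − 2 = -1.
  k = 1: m = 1, d = 1, a = ⌊(1 + 1)/1⌋ = 2; p/q = (2·1 + 1)/(2·1 + 0) = 3/2; p² − 2·q² = 9 − 8 = 1.
  The first convergent with p² − 2·q² = 1 gives the fundamental solution (x₁, y₁) = (3, 2).
Step 2: Apply the recurrence (x_{n+1}, y_{n+1}) = (x₁x_n + 2y₁y_n, x₁y_n + y₁x_n) repeatedly.
  From (x_1, y_1) = (3, 2): x_2 = 3·3 + 2·2·2 = 17; y_2 = 3·2 + 2·3 = 12.
  From (x_2, y_2) = (17, 12): x_3 = 3·17 + 2·2·12 = 99; y_3 = 3·12 + 2·17 = 70.
Step 3: Verify x_3² - 2·y_3² = 9801 - 9800 = 1 (should be 1). ✓

(x_1, y_1) = (3, 2); (x_3, y_3) = (99, 70).


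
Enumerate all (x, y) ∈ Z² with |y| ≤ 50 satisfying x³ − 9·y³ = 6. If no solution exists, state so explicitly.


The equation is x³ - 9y³ = 6. For fixed y, x³ = 9·y³ + 6, so a solution requires the RHS to be a perfect cube.
Strategy: iterate y from -50 to 50, compute RHS = 9·y³ + 6, and check whether it is a (positive or negative) perfect cube.
Check small values of y:
  y = 0: RHS = 6 is not a perfect cube.
  y = 1: RHS = 15 is not a perfect cube.
  y = -1: RHS = -3 is not a perfect cube.
  y = 2: RHS = 78 is not a perfect cube.
  y = -2: RHS = -66 is not a perfect cube.
  y = 3: RHS = 249 is not a perfect cube.
  y = -3: RHS = -237 is not a perfect cube.
Continuing the search up to |y| = 50 finds no solutions either.
No (x, y) in the scanned range satisfies the equation.

No integer solutions with |y| ≤ 50.


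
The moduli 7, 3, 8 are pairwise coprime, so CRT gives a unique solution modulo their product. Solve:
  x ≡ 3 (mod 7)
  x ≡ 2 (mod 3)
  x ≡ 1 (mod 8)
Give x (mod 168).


Moduli 7, 3, 8 are pairwise coprime; by CRT there is a unique solution modulo M = 7 · 3 · 8 = 168.
Solve pairwise, accumulating the modulus:
  Start with x ≡ 3 (mod 7).
  Combine with x ≡ 2 (mod 3): since gcd(7, 3) = 1, we get a unique residue mod 21.
    Write x = 3 + 7·t and substitute into x ≡ 2 (mod 3): 7·t ≡ 2 − 3 = -1 (mod 3).
    Reduce coefficients mod 3: 1·t ≡ 2 (mod 3).
    So t ≡ 2 (mod 3).
    Then x = 3 + 7·2 = 17, valid modulo lcm(7, 3) = 21: x ≡ 17 (mod 21).
  Combine with x ≡ 1 (mod 8): since gcd(21, 8) = 1, we get a unique residue mod 168.
    Write x = 17 + 21·t and substitute into x ≡ 1 (mod 8): 21·t ≡ 1 − 17 = -16 (mod 8).
    Reduce coefficients mod 8: 5·t ≡ 0 (mod 8).
    The inverse of 5 mod 8 is 5 (since 5·5 = 25 = 3·8 + 1), so t ≡ 5·0 = 0 ≡ 0 (mod 8).
    Then x = 17 + 21·0 = 17, valid modulo lcm(21, 8) = 168: x ≡ 17 (mod 168).
Verify: 17 mod 7 = 3 ✓, 17 mod 3 = 2 ✓, 17 mod 8 = 1 ✓.

x ≡ 17 (mod 168).
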